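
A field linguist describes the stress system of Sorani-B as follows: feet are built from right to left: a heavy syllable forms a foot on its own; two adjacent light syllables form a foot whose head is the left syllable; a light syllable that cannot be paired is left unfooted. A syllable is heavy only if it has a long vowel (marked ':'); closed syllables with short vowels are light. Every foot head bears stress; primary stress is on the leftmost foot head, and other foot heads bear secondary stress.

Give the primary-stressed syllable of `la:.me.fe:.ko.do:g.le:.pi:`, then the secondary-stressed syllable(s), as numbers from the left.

primary 1, secondary 3, 5, 6, 7

Weights: 1 la: H, 2 me L, 3 fe: H, 4 ko L, 5 do:g H, 6 le: H, 7 pi: H.
Parse right to left (heavy = foot alone; LL = one foot; stranded L unfooted): (ˈla:) me (ˈfe:) ko (ˈdo:g) (ˈle:) (ˈpi:).
Foot heads: 1, 3, 5, 6, 7.
Primary stress on the leftmost head = syllable 1.
Secondary stress on 3, 5, 6, 7: ˈla:.me.ˌfe:.ko.ˌdo:g.ˌle:.ˌpi:.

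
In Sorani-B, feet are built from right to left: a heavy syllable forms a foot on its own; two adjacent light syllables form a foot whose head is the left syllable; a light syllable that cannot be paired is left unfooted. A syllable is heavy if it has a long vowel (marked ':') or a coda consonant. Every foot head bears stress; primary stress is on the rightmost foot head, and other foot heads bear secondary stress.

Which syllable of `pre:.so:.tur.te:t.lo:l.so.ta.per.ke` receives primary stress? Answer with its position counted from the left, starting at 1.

8

Weights: 1 pre: H, 2 so: H, 3 tur H, 4 te:t H, 5 lo:l H, 6 so L, 7 ta L, 8 per H, 9 ke L.
Parse right to left (heavy = foot alone; LL = one foot; stranded L unfooted): (ˈpre:) (ˈso:) (ˈtur) (ˈte:t) (ˈlo:l) (ˈso.ta) (ˈper) ke.
Foot heads: 1, 2, 3, 4, 5, 6, 8.
Primary stress on the rightmost head = syllable 8.
Primary stress: syllable 8 → pre:.so:.tur.te:t.lo:l.so.ta.ˈper.ke.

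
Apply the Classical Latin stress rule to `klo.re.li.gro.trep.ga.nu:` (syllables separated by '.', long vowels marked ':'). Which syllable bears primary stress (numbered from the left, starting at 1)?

Classical Latin: stress the penult if heavy (long vowel or closed), else the antepenult.
Weights: 5 trep H, 6 ga L, 7 nu: H.
The penult (syllable 6, ga) is light, so stress falls on the antepenult (syllable 5, trep).
Stress on syllable 5: klo.re.li.gro.ˈtrep.ga.nu:.

5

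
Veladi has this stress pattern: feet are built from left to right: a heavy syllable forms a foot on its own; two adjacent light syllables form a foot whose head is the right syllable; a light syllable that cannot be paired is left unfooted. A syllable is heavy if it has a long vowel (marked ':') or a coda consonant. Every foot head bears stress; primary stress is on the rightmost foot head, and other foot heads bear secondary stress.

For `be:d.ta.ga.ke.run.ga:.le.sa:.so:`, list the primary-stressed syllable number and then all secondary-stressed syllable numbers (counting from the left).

primary 9, secondary 1, 3, 5, 6, 8

Weights: 1 be:d H, 2 ta L, 3 ga L, 4 ke L, 5 run H, 6 ga: H, 7 le L, 8 sa: H, 9 so: H.
Parse left to right (heavy = foot alone; LL = one foot; stranded L unfooted): (ˈbe:d) (ta.ˈga) ke (ˈrun) (ˈga:) le (ˈsa:) (ˈso:).
Foot heads: 1, 3, 5, 6, 8, 9.
Primary stress on the rightmost head = syllable 9.
Secondary stress on 1, 3, 5, 6, 8: ˌbe:d.ta.ˌga.ke.ˌrun.ˌga:.le.ˌsa:.ˈso:.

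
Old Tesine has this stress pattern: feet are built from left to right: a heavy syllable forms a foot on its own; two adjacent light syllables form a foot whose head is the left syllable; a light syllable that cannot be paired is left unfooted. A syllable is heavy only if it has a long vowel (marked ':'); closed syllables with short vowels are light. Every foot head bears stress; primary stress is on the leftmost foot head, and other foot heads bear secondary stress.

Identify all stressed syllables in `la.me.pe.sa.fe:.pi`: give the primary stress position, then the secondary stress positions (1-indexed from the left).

Weights: 1 la L, 2 me L, 3 pe L, 4 sa L, 5 fe: H, 6 pi L.
Parse left to right (heavy = foot alone; LL = one foot; stranded L unfooted): (ˈla.me) (ˈpe.sa) (ˈfe:) pi.
Foot heads: 1, 3, 5.
Primary stress on the leftmost head = syllable 1.
Secondary stress on 3, 5: ˈla.me.ˌpe.sa.ˌfe:.pi.

primary 1, secondary 3, 5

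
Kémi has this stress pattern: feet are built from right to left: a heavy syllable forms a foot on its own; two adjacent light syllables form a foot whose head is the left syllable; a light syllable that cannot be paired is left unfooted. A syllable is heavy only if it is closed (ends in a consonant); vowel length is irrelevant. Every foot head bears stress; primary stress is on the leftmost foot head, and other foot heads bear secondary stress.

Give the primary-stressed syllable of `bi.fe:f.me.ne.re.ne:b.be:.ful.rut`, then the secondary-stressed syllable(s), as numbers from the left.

Weights: 1 bi L, 2 fe:f H, 3 me L, 4 ne L, 5 re L, 6 ne:b H, 7 be: L, 8 ful H, 9 rut H.
Parse right to left (heavy = foot alone; LL = one foot; stranded L unfooted): bi (ˈfe:f) me (ˈne.re) (ˈne:b) be: (ˈful) (ˈrut).
Foot heads: 2, 4, 6, 8, 9.
Primary stress on the leftmost head = syllable 2.
Secondary stress on 4, 6, 8, 9: bi.ˈfe:f.me.ˌne.re.ˌne:b.be:.ˌful.ˌrut.

primary 2, secondary 4, 6, 8, 9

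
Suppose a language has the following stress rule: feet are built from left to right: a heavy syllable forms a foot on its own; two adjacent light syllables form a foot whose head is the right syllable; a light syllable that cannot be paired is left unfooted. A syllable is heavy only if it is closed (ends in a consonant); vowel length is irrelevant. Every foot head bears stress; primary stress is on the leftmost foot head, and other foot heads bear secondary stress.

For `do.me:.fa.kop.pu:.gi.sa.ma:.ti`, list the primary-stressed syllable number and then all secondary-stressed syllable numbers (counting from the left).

Weights: 1 do L, 2 me: L, 3 fa L, 4 kop H, 5 pu: L, 6 gi L, 7 sa L, 8 ma: L, 9 ti L.
Parse left to right (heavy = foot alone; LL = one foot; stranded L unfooted): (do.ˈme:) fa (ˈkop) (pu:.ˈgi) (sa.ˈma:) ti.
Foot heads: 2, 4, 6, 8.
Primary stress on the leftmost head = syllable 2.
Secondary stress on 4, 6, 8: do.ˈme:.fa.ˌkop.pu:.ˌgi.sa.ˌma:.ti.

primary 2, secondary 4, 6, 8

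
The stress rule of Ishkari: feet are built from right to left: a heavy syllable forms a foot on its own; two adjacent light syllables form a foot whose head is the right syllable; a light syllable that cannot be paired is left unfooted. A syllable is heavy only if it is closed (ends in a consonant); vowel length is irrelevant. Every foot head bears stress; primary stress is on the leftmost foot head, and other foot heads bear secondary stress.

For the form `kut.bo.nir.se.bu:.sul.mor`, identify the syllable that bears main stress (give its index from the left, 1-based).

1

Weights: 1 kut H, 2 bo L, 3 nir H, 4 se L, 5 bu: L, 6 sul H, 7 mor H.
Parse right to left (heavy = foot alone; LL = one foot; stranded L unfooted): (ˈkut) bo (ˈnir) (se.ˈbu:) (ˈsul) (ˈmor).
Foot heads: 1, 3, 5, 6, 7.
Primary stress on the leftmost head = syllable 1.
Primary stress: syllable 1 → ˈkut.bo.nir.se.bu:.sul.mor.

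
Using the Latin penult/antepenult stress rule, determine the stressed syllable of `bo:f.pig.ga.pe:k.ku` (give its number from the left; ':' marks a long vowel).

Classical Latin: stress the penult if heavy (long vowel or closed), else the antepenult.
Weights: 3 ga L, 4 pe:k H, 5 ku L.
The penult (syllable 4, pe:k) is heavy, so it takes stress.
Stress on syllable 4: bo:f.pig.ga.ˈpe:k.ku.

4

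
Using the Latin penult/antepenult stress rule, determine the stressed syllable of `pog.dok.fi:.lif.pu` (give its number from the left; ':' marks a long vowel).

Classical Latin: stress the penult if heavy (long vowel or closed), else the antepenult.
Weights: 3 fi: H, 4 lif H, 5 pu L.
The penult (syllable 4, lif) is heavy, so it takes stress.
Stress on syllable 4: pog.dok.fi:.ˈlif.pu.

4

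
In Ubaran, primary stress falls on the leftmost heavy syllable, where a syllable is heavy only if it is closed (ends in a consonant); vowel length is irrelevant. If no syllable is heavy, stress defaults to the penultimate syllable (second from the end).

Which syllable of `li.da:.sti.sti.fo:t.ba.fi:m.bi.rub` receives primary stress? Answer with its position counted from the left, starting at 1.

5

Weights: 1 li L, 2 da: L, 3 sti L, 4 sti L, 5 fo:t H, 6 ba L, 7 fi:m H, 8 bi L, 9 rub H.
Heavy syllables in the domain: 5, 7, 9. The leftmost is syllable 5 (fo:t).
Primary stress: syllable 5 → li.da:.sti.sti.ˈfo:t.ba.fi:m.bi.rub.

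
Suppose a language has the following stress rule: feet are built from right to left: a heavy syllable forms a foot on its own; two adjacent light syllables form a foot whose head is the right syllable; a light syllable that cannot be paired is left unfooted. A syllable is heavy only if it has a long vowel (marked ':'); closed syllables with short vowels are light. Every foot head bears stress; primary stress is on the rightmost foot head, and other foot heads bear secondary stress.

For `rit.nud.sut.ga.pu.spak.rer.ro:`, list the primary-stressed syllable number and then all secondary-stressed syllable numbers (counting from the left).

primary 8, secondary 3, 5, 7

Weights: 1 rit L, 2 nud L, 3 sut L, 4 ga L, 5 pu L, 6 spak L, 7 rer L, 8 ro: H.
Parse right to left (heavy = foot alone; LL = one foot; stranded L unfooted): rit (nud.ˈsut) (ga.ˈpu) (spak.ˈrer) (ˈro:).
Foot heads: 3, 5, 7, 8.
Primary stress on the rightmost head = syllable 8.
Secondary stress on 3, 5, 7: rit.nud.ˌsut.ga.ˌpu.spak.ˌrer.ˈro:.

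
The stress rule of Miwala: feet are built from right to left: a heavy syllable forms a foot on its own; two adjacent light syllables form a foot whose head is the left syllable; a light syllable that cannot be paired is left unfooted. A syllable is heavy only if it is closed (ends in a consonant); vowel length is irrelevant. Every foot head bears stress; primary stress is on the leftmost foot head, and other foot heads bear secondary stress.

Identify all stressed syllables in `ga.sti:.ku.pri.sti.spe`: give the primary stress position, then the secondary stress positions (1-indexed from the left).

Weights: 1 ga L, 2 sti: L, 3 ku L, 4 pri L, 5 sti L, 6 spe L.
Parse right to left (heavy = foot alone; LL = one foot; stranded L unfooted): (ˈga.sti:) (ˈku.pri) (ˈsti.spe).
Foot heads: 1, 3, 5.
Primary stress on the leftmost head = syllable 1.
Secondary stress on 3, 5: ˈga.sti:.ˌku.pri.ˌsti.spe.

primary 1, secondary 3, 5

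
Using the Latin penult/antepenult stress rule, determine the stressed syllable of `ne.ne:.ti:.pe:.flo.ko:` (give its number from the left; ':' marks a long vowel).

Classical Latin: stress the penult if heavy (long vowel or closed), else the antepenult.
Weights: 4 pe: H, 5 flo L, 6 ko: H.
The penult (syllable 5, flo) is light, so stress falls on the antepenult (syllable 4, pe:).
Stress on syllable 4: ne.ne:.ti:.ˈpe:.flo.ko:.

4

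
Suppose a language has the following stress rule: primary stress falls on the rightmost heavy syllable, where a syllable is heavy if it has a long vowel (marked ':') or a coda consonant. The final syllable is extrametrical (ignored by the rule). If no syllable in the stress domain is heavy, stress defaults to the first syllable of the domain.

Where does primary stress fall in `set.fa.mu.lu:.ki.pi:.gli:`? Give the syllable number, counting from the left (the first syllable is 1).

The final syllable (7, gli:) is extrametrical; the stress domain is syllables 1–6.
Weights: 1 set H, 2 fa L, 3 mu L, 4 lu: H, 5 ki L, 6 pi: H.
Heavy syllables in the domain: 1, 4, 6. The rightmost is syllable 6 (pi:).
Primary stress: syllable 6 → set.fa.mu.lu:.ki.ˈpi:.gli:.

6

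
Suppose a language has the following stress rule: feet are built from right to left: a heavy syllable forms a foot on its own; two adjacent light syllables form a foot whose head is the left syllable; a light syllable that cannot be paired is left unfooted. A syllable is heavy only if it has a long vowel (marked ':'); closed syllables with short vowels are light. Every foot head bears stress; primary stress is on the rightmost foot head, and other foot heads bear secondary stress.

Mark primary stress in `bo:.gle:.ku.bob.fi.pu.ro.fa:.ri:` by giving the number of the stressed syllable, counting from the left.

9

Weights: 1 bo: H, 2 gle: H, 3 ku L, 4 bob L, 5 fi L, 6 pu L, 7 ro L, 8 fa: H, 9 ri: H.
Parse right to left (heavy = foot alone; LL = one foot; stranded L unfooted): (ˈbo:) (ˈgle:) ku (ˈbob.fi) (ˈpu.ro) (ˈfa:) (ˈri:).
Foot heads: 1, 2, 4, 6, 8, 9.
Primary stress on the rightmost head = syllable 9.
Primary stress: syllable 9 → bo:.gle:.ku.bob.fi.pu.ro.fa:.ˈri:.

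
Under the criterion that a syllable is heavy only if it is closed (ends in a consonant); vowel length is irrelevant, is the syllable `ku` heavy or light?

light

`ku`: short vowel, open (no coda). Open (no coda) → light.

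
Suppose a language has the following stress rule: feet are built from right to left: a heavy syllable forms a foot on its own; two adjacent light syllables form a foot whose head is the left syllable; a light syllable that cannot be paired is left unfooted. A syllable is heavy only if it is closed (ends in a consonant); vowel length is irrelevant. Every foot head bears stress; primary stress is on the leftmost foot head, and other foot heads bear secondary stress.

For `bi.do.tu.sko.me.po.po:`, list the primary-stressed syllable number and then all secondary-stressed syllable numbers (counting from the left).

Weights: 1 bi L, 2 do L, 3 tu L, 4 sko L, 5 me L, 6 po L, 7 po: L.
Parse right to left (heavy = foot alone; LL = one foot; stranded L unfooted): bi (ˈdo.tu) (ˈsko.me) (ˈpo.po:).
Foot heads: 2, 4, 6.
Primary stress on the leftmost head = syllable 2.
Secondary stress on 4, 6: bi.ˈdo.tu.ˌsko.me.ˌpo.po:.

primary 2, secondary 4, 6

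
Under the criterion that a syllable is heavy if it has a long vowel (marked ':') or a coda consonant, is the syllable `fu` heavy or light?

light

`fu`: short vowel, open (no coda). Short vowel, open → light.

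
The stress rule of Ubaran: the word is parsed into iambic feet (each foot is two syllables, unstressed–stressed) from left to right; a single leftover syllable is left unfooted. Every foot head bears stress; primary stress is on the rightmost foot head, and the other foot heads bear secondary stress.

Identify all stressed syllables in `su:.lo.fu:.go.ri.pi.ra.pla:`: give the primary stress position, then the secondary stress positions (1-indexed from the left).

Parse left to right into iambic (σˈσ) feet: (su:.ˈlo) (fu:.ˈgo) (ri.ˈpi) (ra.ˈpla:).
Foot heads (stressed positions): 2, 4, 6, 8.
End Rule Rightmost: primary stress on the rightmost head = syllable 8.
Secondary stress on 2, 4, 6: su:.ˌlo.fu:.ˌgo.ri.ˌpi.ra.ˈpla:.

primary 8, secondary 2, 4, 6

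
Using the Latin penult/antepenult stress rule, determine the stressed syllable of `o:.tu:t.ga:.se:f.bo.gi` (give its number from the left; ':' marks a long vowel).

4

Classical Latin: stress the penult if heavy (long vowel or closed), else the antepenult.
Weights: 4 se:f H, 5 bo L, 6 gi L.
The penult (syllable 5, bo) is light, so stress falls on the antepenult (syllable 4, se:f).
Stress on syllable 4: o:.tu:t.ga:.ˈse:f.bo.gi.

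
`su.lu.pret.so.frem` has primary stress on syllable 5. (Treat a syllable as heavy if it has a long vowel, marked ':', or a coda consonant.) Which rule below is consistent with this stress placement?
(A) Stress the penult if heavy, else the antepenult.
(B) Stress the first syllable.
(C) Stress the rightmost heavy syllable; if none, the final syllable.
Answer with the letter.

C

Rule A → syllable 3 (observed: 5).
Rule B → syllable 1 (observed: 5).
Rule C → syllable 5 ✓.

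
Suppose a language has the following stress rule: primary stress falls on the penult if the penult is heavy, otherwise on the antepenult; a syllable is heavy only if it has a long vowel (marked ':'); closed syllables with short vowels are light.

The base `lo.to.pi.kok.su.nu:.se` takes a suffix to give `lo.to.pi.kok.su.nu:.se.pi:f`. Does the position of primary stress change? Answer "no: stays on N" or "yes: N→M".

no: stays on 6

Base `lo.to.pi.kok.su.nu:.se` (7 syllables):
  Weights: 5 su L, 6 nu: H, 7 se L.
  The penult (syllable 6, nu:) is heavy, so it takes stress.
  → primary stress on syllable 6.
Suffixed `lo.to.pi.kok.su.nu:.se.pi:f` (8 syllables):
  Weights: 6 nu: H, 7 se L, 8 pi:f H.
  The penult (syllable 7, se) is light, so stress falls on the antepenult (syllable 6, nu:).
  → primary stress on syllable 6.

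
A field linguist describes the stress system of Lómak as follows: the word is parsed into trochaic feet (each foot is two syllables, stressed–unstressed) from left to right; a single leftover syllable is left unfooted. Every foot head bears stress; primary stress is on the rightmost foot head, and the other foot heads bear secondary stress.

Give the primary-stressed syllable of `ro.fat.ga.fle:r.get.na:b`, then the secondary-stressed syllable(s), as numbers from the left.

primary 5, secondary 1, 3

Parse left to right into trochaic (ˈσσ) feet: (ˈro.fat) (ˈga.fle:r) (ˈget.na:b).
Foot heads (stressed positions): 1, 3, 5.
End Rule Rightmost: primary stress on the rightmost head = syllable 5.
Secondary stress on 1, 3: ˌro.fat.ˌga.fle:r.ˈget.na:b.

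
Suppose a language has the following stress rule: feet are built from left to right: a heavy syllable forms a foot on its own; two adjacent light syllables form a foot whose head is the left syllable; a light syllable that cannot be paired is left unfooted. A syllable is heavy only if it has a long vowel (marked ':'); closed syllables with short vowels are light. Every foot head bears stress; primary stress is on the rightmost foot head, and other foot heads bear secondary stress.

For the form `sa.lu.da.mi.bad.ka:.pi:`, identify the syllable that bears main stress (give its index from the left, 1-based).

Weights: 1 sa L, 2 lu L, 3 da L, 4 mi L, 5 bad L, 6 ka: H, 7 pi: H.
Parse left to right (heavy = foot alone; LL = one foot; stranded L unfooted): (ˈsa.lu) (ˈda.mi) bad (ˈka:) (ˈpi:).
Foot heads: 1, 3, 6, 7.
Primary stress on the rightmost head = syllable 7.
Primary stress: syllable 7 → sa.lu.da.mi.bad.ka:.ˈpi:.

7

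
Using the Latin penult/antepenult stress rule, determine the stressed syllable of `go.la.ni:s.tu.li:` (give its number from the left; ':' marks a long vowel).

Classical Latin: stress the penult if heavy (long vowel or closed), else the antepenult.
Weights: 3 ni:s H, 4 tu L, 5 li: H.
The penult (syllable 4, tu) is light, so stress falls on the antepenult (syllable 3, ni:s).
Stress on syllable 3: go.la.ˈni:s.tu.li:.

3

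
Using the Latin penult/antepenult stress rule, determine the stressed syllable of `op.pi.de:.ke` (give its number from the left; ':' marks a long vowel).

3

Classical Latin: stress the penult if heavy (long vowel or closed), else the antepenult.
Weights: 2 pi L, 3 de: H, 4 ke L.
The penult (syllable 3, de:) is heavy, so it takes stress.
Stress on syllable 3: op.pi.ˈde:.ke.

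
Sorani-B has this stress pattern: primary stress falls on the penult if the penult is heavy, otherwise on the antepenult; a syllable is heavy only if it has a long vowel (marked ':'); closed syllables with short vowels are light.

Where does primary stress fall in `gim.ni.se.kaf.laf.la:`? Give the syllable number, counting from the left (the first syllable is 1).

Weights: 4 kaf L, 5 laf L, 6 la: H.
The penult (syllable 5, laf) is light, so stress falls on the antepenult (syllable 4, kaf).
Primary stress: syllable 4 → gim.ni.se.ˈkaf.laf.la:.

4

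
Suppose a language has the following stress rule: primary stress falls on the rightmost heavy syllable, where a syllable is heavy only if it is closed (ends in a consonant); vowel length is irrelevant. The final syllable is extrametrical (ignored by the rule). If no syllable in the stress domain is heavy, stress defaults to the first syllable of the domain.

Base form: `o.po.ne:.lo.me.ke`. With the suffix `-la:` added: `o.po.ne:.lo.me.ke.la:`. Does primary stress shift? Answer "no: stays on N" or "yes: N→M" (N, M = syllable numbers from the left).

no: stays on 1

Base `o.po.ne:.lo.me.ke` (6 syllables):
  The final syllable (6, ke) is extrametrical; the stress domain is syllables 1–5.
  Weights: 1 o L, 2 po L, 3 ne: L, 4 lo L, 5 me L.
  No heavy syllable in the domain; default to the first syllable of the domain = syllable 1.
  → primary stress on syllable 1.
Suffixed `o.po.ne:.lo.me.ke.la:` (7 syllables):
  The final syllable (7, la:) is extrametrical; the stress domain is syllables 1–6.
  Weights: 1 o L, 2 po L, 3 ne: L, 4 lo L, 5 me L, 6 ke L.
  No heavy syllable in the domain; default to the first syllable of the domain = syllable 1.
  → primary stress on syllable 1.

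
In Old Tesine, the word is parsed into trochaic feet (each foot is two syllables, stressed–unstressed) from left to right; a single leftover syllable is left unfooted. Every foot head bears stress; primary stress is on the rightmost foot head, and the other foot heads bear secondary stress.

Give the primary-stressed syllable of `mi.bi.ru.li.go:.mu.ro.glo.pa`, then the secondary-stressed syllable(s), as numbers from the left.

Parse left to right into trochaic (ˈσσ) feet: (ˈmi.bi) (ˈru.li) (ˈgo:.mu) (ˈro.glo) pa. Syllable 9 is left unfooted.
Foot heads (stressed positions): 1, 3, 5, 7.
End Rule Rightmost: primary stress on the rightmost head = syllable 7.
Secondary stress on 1, 3, 5: ˌmi.bi.ˌru.li.ˌgo:.mu.ˈro.glo.pa.

primary 7, secondary 1, 3, 5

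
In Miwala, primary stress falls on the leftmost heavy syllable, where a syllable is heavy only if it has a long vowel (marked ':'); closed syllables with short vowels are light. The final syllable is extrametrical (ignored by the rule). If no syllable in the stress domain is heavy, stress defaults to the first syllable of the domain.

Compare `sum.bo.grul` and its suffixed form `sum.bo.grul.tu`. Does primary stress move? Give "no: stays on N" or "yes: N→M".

Base `sum.bo.grul` (3 syllables):
  The final syllable (3, grul) is extrametrical; the stress domain is syllables 1–2.
  Weights: 1 sum L, 2 bo L.
  No heavy syllable in the domain; default to the first syllable of the domain = syllable 1.
  → primary stress on syllable 1.
Suffixed `sum.bo.grul.tu` (4 syllables):
  The final syllable (4, tu) is extrametrical; the stress domain is syllables 1–3.
  Weights: 1 sum L, 2 bo L, 3 grul L.
  No heavy syllable in the domain; default to the first syllable of the domain = syllable 1.
  → primary stress on syllable 1.

no: stays on 1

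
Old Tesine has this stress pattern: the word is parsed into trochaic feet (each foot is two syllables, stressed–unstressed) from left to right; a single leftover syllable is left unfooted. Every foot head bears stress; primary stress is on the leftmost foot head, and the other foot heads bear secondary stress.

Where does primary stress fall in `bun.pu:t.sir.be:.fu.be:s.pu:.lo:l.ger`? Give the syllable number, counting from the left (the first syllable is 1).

Parse left to right into trochaic (ˈσσ) feet: (ˈbun.pu:t) (ˈsir.be:) (ˈfu.be:s) (ˈpu:.lo:l) ger. Syllable 9 is left unfooted.
Foot heads (stressed positions): 1, 3, 5, 7.
End Rule Leftmost: primary stress on the leftmost head = syllable 1.
Primary stress: syllable 1 → ˈbun.pu:t.sir.be:.fu.be:s.pu:.lo:l.ger.

1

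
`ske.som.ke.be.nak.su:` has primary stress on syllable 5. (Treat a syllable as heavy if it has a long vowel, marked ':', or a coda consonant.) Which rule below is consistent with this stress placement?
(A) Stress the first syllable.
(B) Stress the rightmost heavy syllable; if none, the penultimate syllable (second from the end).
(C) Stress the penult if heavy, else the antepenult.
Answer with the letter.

C

Rule A → syllable 1 (observed: 5).
Rule B → syllable 6 (observed: 5).
Rule C → syllable 5 ✓.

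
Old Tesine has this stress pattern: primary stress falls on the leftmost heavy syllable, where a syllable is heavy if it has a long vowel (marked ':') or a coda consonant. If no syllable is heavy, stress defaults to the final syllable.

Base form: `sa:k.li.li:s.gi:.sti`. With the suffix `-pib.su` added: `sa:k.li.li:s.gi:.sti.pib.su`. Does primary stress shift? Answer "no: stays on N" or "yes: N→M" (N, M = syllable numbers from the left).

Base `sa:k.li.li:s.gi:.sti` (5 syllables):
  Weights: 1 sa:k H, 2 li L, 3 li:s H, 4 gi: H, 5 sti L.
  Heavy syllables in the domain: 1, 3, 4. The leftmost is syllable 1 (sa:k).
  → primary stress on syllable 1.
Suffixed `sa:k.li.li:s.gi:.sti.pib.su` (7 syllables):
  Weights: 1 sa:k H, 2 li L, 3 li:s H, 4 gi: H, 5 sti L, 6 pib H, 7 su L.
  Heavy syllables in the domain: 1, 3, 4, 6. The leftmost is syllable 1 (sa:k).
  → primary stress on syllable 1.

no: stays on 1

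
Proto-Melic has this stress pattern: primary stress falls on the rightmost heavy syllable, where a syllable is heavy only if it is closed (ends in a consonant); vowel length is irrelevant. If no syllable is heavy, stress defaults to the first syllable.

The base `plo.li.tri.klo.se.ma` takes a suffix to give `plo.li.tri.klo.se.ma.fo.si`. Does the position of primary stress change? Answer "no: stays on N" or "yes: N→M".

Base `plo.li.tri.klo.se.ma` (6 syllables):
  Weights: 1 plo L, 2 li L, 3 tri L, 4 klo L, 5 se L, 6 ma L.
  No heavy syllable in the domain; default to the first syllable = syllable 1.
  → primary stress on syllable 1.
Suffixed `plo.li.tri.klo.se.ma.fo.si` (8 syllables):
  Weights: 1 plo L, 2 li L, 3 tri L, 4 klo L, 5 se L, 6 ma L, 7 fo L, 8 si L.
  No heavy syllable in the domain; default to the first syllable = syllable 1.
  → primary stress on syllable 1.

no: stays on 1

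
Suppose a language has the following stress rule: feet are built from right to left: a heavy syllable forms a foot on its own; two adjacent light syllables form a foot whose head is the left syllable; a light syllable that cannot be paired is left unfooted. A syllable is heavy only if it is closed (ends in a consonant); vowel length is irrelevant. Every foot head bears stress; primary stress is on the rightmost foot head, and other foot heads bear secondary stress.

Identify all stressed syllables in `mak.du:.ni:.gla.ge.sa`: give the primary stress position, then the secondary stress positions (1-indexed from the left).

primary 5, secondary 1, 3

Weights: 1 mak H, 2 du: L, 3 ni: L, 4 gla L, 5 ge L, 6 sa L.
Parse right to left (heavy = foot alone; LL = one foot; stranded L unfooted): (ˈmak) du: (ˈni:.gla) (ˈge.sa).
Foot heads: 1, 3, 5.
Primary stress on the rightmost head = syllable 5.
Secondary stress on 1, 3: ˌmak.du:.ˌni:.gla.ˈge.sa.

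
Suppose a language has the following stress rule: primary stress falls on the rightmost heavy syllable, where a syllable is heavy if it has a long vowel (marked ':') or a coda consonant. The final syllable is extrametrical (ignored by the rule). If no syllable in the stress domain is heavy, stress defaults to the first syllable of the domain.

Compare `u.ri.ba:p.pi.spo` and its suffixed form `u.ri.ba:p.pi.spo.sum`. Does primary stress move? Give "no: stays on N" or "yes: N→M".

no: stays on 3

Base `u.ri.ba:p.pi.spo` (5 syllables):
  The final syllable (5, spo) is extrametrical; the stress domain is syllables 1–4.
  Weights: 1 u L, 2 ri L, 3 ba:p H, 4 pi L.
  Heavy syllables in the domain: 3. The rightmost is syllable 3 (ba:p).
  → primary stress on syllable 3.
Suffixed `u.ri.ba:p.pi.spo.sum` (6 syllables):
  The final syllable (6, sum) is extrametrical; the stress domain is syllables 1–5.
  Weights: 1 u L, 2 ri L, 3 ba:p H, 4 pi L, 5 spo L.
  Heavy syllables in the domain: 3. The rightmost is syllable 3 (ba:p).
  → primary stress on syllable 3.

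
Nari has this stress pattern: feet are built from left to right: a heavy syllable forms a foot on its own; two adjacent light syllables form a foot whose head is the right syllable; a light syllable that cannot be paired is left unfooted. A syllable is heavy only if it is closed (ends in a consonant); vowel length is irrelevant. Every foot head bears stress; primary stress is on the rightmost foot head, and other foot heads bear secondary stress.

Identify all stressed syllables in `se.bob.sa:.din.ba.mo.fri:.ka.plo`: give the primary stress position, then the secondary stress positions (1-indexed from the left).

primary 8, secondary 2, 4, 6

Weights: 1 se L, 2 bob H, 3 sa: L, 4 din H, 5 ba L, 6 mo L, 7 fri: L, 8 ka L, 9 plo L.
Parse left to right (heavy = foot alone; LL = one foot; stranded L unfooted): se (ˈbob) sa: (ˈdin) (ba.ˈmo) (fri:.ˈka) plo.
Foot heads: 2, 4, 6, 8.
Primary stress on the rightmost head = syllable 8.
Secondary stress on 2, 4, 6: se.ˌbob.sa:.ˌdin.ba.ˌmo.fri:.ˈka.plo.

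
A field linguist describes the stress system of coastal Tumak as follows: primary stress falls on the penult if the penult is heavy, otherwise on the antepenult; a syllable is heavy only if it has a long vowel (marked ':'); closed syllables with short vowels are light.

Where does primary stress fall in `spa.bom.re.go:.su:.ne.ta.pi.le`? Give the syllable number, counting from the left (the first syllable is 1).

7

Weights: 7 ta L, 8 pi L, 9 le L.
The penult (syllable 8, pi) is light, so stress falls on the antepenult (syllable 7, ta).
Primary stress: syllable 7 → spa.bom.re.go:.su:.ne.ˈta.pi.le.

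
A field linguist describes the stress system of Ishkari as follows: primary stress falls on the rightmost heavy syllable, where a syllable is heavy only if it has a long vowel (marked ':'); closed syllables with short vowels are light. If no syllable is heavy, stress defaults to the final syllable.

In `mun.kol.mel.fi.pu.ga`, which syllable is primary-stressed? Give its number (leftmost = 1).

6

Weights: 1 mun L, 2 kol L, 3 mel L, 4 fi L, 5 pu L, 6 ga L.
No heavy syllable in the domain; default to the final syllable = syllable 6.
Primary stress: syllable 6 → mun.kol.mel.fi.pu.ˈga.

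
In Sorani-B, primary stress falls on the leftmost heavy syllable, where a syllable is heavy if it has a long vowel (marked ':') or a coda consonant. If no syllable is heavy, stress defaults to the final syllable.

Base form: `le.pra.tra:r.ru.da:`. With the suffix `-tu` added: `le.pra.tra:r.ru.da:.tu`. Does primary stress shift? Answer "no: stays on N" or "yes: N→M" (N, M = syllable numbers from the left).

no: stays on 3

Base `le.pra.tra:r.ru.da:` (5 syllables):
  Weights: 1 le L, 2 pra L, 3 tra:r H, 4 ru L, 5 da: H.
  Heavy syllables in the domain: 3, 5. The leftmost is syllable 3 (tra:r).
  → primary stress on syllable 3.
Suffixed `le.pra.tra:r.ru.da:.tu` (6 syllables):
  Weights: 1 le L, 2 pra L, 3 tra:r H, 4 ru L, 5 da: H, 6 tu L.
  Heavy syllables in the domain: 3, 5. The leftmost is syllable 3 (tra:r).
  → primary stress on syllable 3.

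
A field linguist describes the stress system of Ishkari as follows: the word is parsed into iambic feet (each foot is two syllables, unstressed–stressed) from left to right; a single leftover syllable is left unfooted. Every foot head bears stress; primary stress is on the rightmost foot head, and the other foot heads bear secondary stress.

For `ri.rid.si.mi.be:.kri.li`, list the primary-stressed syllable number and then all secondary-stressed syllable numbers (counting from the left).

primary 6, secondary 2, 4

Parse left to right into iambic (σˈσ) feet: (ri.ˈrid) (si.ˈmi) (be:.ˈkri) li. Syllable 7 is left unfooted.
Foot heads (stressed positions): 2, 4, 6.
End Rule Rightmost: primary stress on the rightmost head = syllable 6.
Secondary stress on 2, 4: ri.ˌrid.si.ˌmi.be:.ˈkri.li.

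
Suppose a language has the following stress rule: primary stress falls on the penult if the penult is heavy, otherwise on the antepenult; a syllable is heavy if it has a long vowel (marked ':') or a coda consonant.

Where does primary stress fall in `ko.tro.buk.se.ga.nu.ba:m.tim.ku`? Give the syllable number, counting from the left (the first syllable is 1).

Weights: 7 ba:m H, 8 tim H, 9 ku L.
The penult (syllable 8, tim) is heavy, so it takes stress.
Primary stress: syllable 8 → ko.tro.buk.se.ga.nu.ba:m.ˈtim.ku.

8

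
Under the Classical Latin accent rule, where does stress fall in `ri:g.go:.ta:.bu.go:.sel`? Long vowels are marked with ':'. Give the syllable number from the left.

Classical Latin: stress the penult if heavy (long vowel or closed), else the antepenult.
Weights: 4 bu L, 5 go: H, 6 sel H.
The penult (syllable 5, go:) is heavy, so it takes stress.
Stress on syllable 5: ri:g.go:.ta:.bu.ˈgo:.sel.

5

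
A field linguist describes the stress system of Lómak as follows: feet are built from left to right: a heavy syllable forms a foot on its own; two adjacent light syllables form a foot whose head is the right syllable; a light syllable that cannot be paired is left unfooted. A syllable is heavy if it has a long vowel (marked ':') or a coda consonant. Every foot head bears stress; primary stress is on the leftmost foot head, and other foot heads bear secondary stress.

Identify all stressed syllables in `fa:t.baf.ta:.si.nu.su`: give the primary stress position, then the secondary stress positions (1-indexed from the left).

primary 1, secondary 2, 3, 5

Weights: 1 fa:t H, 2 baf H, 3 ta: H, 4 si L, 5 nu L, 6 su L.
Parse left to right (heavy = foot alone; LL = one foot; stranded L unfooted): (ˈfa:t) (ˈbaf) (ˈta:) (si.ˈnu) su.
Foot heads: 1, 2, 3, 5.
Primary stress on the leftmost head = syllable 1.
Secondary stress on 2, 3, 5: ˈfa:t.ˌbaf.ˌta:.si.ˌnu.su.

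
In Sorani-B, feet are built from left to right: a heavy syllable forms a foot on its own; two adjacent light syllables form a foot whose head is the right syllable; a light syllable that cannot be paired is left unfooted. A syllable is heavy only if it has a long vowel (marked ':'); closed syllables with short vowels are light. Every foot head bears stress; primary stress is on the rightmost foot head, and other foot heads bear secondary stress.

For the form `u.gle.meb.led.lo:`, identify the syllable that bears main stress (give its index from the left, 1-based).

Weights: 1 u L, 2 gle L, 3 meb L, 4 led L, 5 lo: H.
Parse left to right (heavy = foot alone; LL = one foot; stranded L unfooted): (u.ˈgle) (meb.ˈled) (ˈlo:).
Foot heads: 2, 4, 5.
Primary stress on the rightmost head = syllable 5.
Primary stress: syllable 5 → u.gle.meb.led.ˈlo:.

5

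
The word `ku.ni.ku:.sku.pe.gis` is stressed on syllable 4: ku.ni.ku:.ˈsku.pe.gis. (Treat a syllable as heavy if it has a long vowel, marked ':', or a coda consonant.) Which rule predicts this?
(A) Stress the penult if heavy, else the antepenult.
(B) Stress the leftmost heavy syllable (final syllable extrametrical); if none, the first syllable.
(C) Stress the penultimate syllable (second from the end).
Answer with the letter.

A

Rule A → syllable 4 ✓.
Rule B → syllable 3 (observed: 4).
Rule C → syllable 5 (observed: 4).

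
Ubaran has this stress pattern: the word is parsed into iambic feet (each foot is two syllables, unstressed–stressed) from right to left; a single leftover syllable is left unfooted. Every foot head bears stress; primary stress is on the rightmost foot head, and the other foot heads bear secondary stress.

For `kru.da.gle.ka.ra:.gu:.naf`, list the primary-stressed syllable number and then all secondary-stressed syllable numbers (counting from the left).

primary 7, secondary 3, 5

Parse right to left into iambic (σˈσ) feet: kru (da.ˈgle) (ka.ˈra:) (gu:.ˈnaf). Syllable 1 is left unfooted.
Foot heads (stressed positions): 3, 5, 7.
End Rule Rightmost: primary stress on the rightmost head = syllable 7.
Secondary stress on 3, 5: kru.da.ˌgle.ka.ˌra:.gu:.ˈnaf.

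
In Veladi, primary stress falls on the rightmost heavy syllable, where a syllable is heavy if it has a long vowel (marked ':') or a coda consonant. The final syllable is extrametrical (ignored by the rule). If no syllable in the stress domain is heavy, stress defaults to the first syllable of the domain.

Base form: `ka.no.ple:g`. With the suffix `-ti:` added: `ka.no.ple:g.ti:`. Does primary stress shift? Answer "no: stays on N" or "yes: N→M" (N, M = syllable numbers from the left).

yes: 1→3

Base `ka.no.ple:g` (3 syllables):
  The final syllable (3, ple:g) is extrametrical; the stress domain is syllables 1–2.
  Weights: 1 ka L, 2 no L.
  No heavy syllable in the domain; default to the first syllable of the domain = syllable 1.
  → primary stress on syllable 1.
Suffixed `ka.no.ple:g.ti:` (4 syllables):
  The final syllable (4, ti:) is extrametrical; the stress domain is syllables 1–3.
  Weights: 1 ka L, 2 no L, 3 ple:g H.
  Heavy syllables in the domain: 3. The rightmost is syllable 3 (ple:g).
  → primary stress on syllable 3.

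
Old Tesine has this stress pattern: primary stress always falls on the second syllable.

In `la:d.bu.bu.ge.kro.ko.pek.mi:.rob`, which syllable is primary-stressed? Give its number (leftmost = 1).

2

The word has 9 syllables; the second syllable is syllable 2 (bu).
Primary stress: syllable 2 → la:d.ˈbu.bu.ge.kro.ko.pek.mi:.rob.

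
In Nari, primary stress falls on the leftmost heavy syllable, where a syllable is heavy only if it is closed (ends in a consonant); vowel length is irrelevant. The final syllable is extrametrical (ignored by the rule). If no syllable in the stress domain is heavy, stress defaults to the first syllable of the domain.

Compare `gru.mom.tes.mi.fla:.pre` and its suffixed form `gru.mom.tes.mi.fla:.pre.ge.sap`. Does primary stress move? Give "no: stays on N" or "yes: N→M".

no: stays on 2

Base `gru.mom.tes.mi.fla:.pre` (6 syllables):
  The final syllable (6, pre) is extrametrical; the stress domain is syllables 1–5.
  Weights: 1 gru L, 2 mom H, 3 tes H, 4 mi L, 5 fla: L.
  Heavy syllables in the domain: 2, 3. The leftmost is syllable 2 (mom).
  → primary stress on syllable 2.
Suffixed `gru.mom.tes.mi.fla:.pre.ge.sap` (8 syllables):
  The final syllable (8, sap) is extrametrical; the stress domain is syllables 1–7.
  Weights: 1 gru L, 2 mom H, 3 tes H, 4 mi L, 5 fla: L, 6 pre L, 7 ge L.
  Heavy syllables in the domain: 2, 3. The leftmost is syllable 2 (mom).
  → primary stress on syllable 2.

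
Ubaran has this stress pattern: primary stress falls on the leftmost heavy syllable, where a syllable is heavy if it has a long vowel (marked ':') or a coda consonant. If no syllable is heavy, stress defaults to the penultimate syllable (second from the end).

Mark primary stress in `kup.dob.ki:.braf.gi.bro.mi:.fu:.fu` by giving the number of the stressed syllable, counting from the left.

Weights: 1 kup H, 2 dob H, 3 ki: H, 4 braf H, 5 gi L, 6 bro L, 7 mi: H, 8 fu: H, 9 fu L.
Heavy syllables in the domain: 1, 2, 3, 4, 7, 8. The leftmost is syllable 1 (kup).
Primary stress: syllable 1 → ˈkup.dob.ki:.braf.gi.bro.mi:.fu:.fu.

1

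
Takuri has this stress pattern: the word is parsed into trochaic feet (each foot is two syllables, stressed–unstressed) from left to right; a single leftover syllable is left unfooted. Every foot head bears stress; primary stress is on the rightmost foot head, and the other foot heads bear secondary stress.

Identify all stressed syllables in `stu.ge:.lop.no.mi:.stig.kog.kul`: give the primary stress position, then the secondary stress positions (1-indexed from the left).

Parse left to right into trochaic (ˈσσ) feet: (ˈstu.ge:) (ˈlop.no) (ˈmi:.stig) (ˈkog.kul).
Foot heads (stressed positions): 1, 3, 5, 7.
End Rule Rightmost: primary stress on the rightmost head = syllable 7.
Secondary stress on 1, 3, 5: ˌstu.ge:.ˌlop.no.ˌmi:.stig.ˈkog.kul.

primary 7, secondary 1, 3, 5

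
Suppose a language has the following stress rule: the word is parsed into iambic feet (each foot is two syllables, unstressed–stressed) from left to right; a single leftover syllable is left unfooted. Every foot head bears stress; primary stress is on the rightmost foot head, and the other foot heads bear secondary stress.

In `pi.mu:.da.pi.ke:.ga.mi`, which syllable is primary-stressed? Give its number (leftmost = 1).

6

Parse left to right into iambic (σˈσ) feet: (pi.ˈmu:) (da.ˈpi) (ke:.ˈga) mi. Syllable 7 is left unfooted.
Foot heads (stressed positions): 2, 4, 6.
End Rule Rightmost: primary stress on the rightmost head = syllable 6.
Primary stress: syllable 6 → pi.mu:.da.pi.ke:.ˈga.mi.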